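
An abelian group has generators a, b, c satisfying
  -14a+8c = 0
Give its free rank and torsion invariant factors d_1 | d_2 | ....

rank_ℚ(R)=1; free=3−1=2
SNF(R) diag = [2] → torsion [2]

Answer: M ≅ ℤ^2 ⊕ ℤ/2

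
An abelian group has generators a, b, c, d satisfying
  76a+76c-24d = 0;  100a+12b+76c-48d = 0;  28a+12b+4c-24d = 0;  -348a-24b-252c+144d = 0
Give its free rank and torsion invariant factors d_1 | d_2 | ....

rank_ℚ(R)=4; free=4−4=0
SNF(R) diag = [4, 12, 24, 48] → torsion [4, 12, 24, 48]

Answer: M ≅ ℤ/4 ⊕ ℤ/12 ⊕ ℤ/24 ⊕ ℤ/48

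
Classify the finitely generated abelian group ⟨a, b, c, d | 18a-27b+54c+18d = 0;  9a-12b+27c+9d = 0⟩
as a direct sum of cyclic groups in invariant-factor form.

rank_ℚ(R)=2; free=4−2=2
SNF(R) diag = [3, 9] → torsion [3, 9]

Answer: M ≅ ℤ^2 ⊕ ℤ/3 ⊕ ℤ/9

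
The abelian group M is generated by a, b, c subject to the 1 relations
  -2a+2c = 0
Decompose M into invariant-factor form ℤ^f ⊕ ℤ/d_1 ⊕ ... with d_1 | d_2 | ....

rank_ℚ(R)=1; free=3−1=2
SNF(R) diag = [2] → torsion [2]

Answer: M ≅ ℤ^2 ⊕ ℤ/2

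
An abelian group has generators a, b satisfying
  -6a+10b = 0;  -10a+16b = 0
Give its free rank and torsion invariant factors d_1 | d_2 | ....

rank_ℚ(R)=2; free=2−2=0
SNF(R) diag = [2, 2] → torsion [2, 2]

Answer: M ≅ ℤ/2 ⊕ ℤ/2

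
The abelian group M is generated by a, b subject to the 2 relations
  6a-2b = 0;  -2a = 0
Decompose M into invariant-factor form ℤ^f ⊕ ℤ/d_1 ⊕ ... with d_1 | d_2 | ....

rank_ℚ(R)=2; free=2−2=0
SNF(R) diag = [2, 2] → torsion [2, 2]

Answer: M ≅ ℤ/2 ⊕ ℤ/2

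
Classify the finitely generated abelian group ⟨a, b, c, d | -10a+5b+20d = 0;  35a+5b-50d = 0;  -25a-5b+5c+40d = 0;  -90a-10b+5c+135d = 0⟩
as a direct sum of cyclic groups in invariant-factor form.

Answer: M ≅ ℤ/5 ⊕ ℤ/5 ⊕ ℤ/5 ⊕ ℤ/15

Derivation:
rank_ℚ(R)=4; free=4−4=0
SNF(R) diag = [5, 5, 5, 15] → torsion [5, 5, 5, 15]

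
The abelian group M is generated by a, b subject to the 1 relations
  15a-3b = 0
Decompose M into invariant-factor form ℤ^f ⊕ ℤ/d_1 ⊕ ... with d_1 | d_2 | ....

Answer: M ≅ ℤ^1 ⊕ ℤ/3

Derivation:
rank_ℚ(R)=1; free=2−1=1
SNF(R) diag = [3] → torsion [3]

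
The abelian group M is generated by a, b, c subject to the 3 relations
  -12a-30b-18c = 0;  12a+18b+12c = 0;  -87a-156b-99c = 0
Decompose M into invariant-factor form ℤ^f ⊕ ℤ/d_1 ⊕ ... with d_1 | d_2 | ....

rank_ℚ(R)=3; free=3−3=0
SNF(R) diag = [3, 6, 6] → torsion [3, 6, 6]

Answer: M ≅ ℤ/3 ⊕ ℤ/6 ⊕ ℤ/6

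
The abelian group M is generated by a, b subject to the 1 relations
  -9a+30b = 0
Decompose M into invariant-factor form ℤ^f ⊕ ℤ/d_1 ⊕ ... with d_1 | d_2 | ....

Answer: M ≅ ℤ^1 ⊕ ℤ/3

Derivation:
rank_ℚ(R)=1; free=2−1=1
SNF(R) diag = [3] → torsion [3]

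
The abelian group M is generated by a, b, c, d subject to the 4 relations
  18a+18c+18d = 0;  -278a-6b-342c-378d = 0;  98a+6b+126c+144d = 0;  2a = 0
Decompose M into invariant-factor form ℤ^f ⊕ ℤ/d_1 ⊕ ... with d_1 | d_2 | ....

rank_ℚ(R)=4; free=4−4=0
SNF(R) diag = [2, 6, 18, 18] → torsion [2, 6, 18, 18]

Answer: M ≅ ℤ/2 ⊕ ℤ/6 ⊕ ℤ/18 ⊕ ℤ/18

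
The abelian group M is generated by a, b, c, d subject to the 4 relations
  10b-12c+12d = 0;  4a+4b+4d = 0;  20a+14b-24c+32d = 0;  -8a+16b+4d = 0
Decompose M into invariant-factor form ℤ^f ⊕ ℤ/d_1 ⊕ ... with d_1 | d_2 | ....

rank_ℚ(R)=4; free=4−4=0
SNF(R) diag = [2, 4, 12, 12] → torsion [2, 4, 12, 12]

Answer: M ≅ ℤ/2 ⊕ ℤ/4 ⊕ ℤ/12 ⊕ ℤ/12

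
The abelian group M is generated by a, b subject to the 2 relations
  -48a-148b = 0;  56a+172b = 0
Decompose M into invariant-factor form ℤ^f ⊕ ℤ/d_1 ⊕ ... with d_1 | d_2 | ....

Answer: M ≅ ℤ/4 ⊕ ℤ/8

Derivation:
rank_ℚ(R)=2; free=2−2=0
SNF(R) diag = [4, 8] → torsion [4, 8]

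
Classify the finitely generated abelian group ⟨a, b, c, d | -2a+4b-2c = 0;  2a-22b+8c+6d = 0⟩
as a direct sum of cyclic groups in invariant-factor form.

rank_ℚ(R)=2; free=4−2=2
SNF(R) diag = [2, 6] → torsion [2, 6]

Answer: M ≅ ℤ^2 ⊕ ℤ/2 ⊕ ℤ/6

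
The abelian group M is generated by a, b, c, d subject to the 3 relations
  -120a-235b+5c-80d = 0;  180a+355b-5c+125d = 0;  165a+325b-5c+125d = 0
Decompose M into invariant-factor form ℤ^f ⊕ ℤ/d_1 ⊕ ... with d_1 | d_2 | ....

rank_ℚ(R)=3; free=4−3=1
SNF(R) diag = [5, 15, 45] → torsion [5, 15, 45]

Answer: M ≅ ℤ^1 ⊕ ℤ/5 ⊕ ℤ/15 ⊕ ℤ/45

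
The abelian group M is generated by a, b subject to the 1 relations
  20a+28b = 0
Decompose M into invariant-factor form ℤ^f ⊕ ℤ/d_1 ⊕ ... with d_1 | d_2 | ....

Answer: M ≅ ℤ^1 ⊕ ℤ/4

Derivation:
rank_ℚ(R)=1; free=2−1=1
SNF(R) diag = [4] → torsion [4]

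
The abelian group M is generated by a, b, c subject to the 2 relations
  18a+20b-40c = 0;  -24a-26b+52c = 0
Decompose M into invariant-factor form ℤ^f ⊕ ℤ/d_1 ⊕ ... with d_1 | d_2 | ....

rank_ℚ(R)=2; free=3−2=1
SNF(R) diag = [2, 6] → torsion [2, 6]

Answer: M ≅ ℤ^1 ⊕ ℤ/2 ⊕ ℤ/6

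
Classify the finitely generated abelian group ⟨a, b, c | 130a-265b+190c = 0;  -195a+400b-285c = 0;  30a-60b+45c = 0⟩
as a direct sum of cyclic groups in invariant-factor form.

Answer: M ≅ ℤ/5 ⊕ ℤ/5 ⊕ ℤ/15

Derivation:
rank_ℚ(R)=3; free=3−3=0
SNF(R) diag = [5, 5, 15] → torsion [5, 5, 15]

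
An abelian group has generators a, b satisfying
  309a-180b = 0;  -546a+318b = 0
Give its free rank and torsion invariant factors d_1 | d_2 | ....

rank_ℚ(R)=2; free=2−2=0
SNF(R) diag = [3, 6] → torsion [3, 6]

Answer: M ≅ ℤ/3 ⊕ ℤ/6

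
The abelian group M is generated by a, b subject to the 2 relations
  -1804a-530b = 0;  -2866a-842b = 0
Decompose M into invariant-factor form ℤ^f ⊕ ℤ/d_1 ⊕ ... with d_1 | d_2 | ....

Answer: M ≅ ℤ/2 ⊕ ℤ/6

Derivation:
rank_ℚ(R)=2; free=2−2=0
SNF(R) diag = [2, 6] → torsion [2, 6]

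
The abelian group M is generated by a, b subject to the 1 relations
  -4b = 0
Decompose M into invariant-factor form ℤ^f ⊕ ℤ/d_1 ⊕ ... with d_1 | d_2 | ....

Answer: M ≅ ℤ^1 ⊕ ℤ/4

Derivation:
rank_ℚ(R)=1; free=2−1=1
SNF(R) diag = [4] → torsion [4]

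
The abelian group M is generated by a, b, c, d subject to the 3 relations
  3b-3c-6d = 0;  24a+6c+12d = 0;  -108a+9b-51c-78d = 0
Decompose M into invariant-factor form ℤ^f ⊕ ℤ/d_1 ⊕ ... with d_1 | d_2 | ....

Answer: M ≅ ℤ^1 ⊕ ℤ/3 ⊕ ℤ/6 ⊕ ℤ/12

Derivation:
rank_ℚ(R)=3; free=4−3=1
SNF(R) diag = [3, 6, 12] → torsion [3, 6, 12]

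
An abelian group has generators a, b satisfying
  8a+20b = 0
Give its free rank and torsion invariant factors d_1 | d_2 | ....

rank_ℚ(R)=1; free=2−1=1
SNF(R) diag = [4] → torsion [4]

Answer: M ≅ ℤ^1 ⊕ ℤ/4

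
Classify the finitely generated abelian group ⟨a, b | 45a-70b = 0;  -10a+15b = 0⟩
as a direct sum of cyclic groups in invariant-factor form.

Answer: M ≅ ℤ/5 ⊕ ℤ/5

Derivation:
rank_ℚ(R)=2; free=2−2=0
SNF(R) diag = [5, 5] → torsion [5, 5]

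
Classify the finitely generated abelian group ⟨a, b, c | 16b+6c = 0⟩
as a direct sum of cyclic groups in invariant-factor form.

Answer: M ≅ ℤ^2 ⊕ ℤ/2

Derivation:
rank_ℚ(R)=1; free=3−1=2
SNF(R) diag = [2] → torsion [2]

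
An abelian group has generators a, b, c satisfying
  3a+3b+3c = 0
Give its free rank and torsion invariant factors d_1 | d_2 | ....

rank_ℚ(R)=1; free=3−1=2
SNF(R) diag = [3] → torsion [3]

Answer: M ≅ ℤ^2 ⊕ ℤ/3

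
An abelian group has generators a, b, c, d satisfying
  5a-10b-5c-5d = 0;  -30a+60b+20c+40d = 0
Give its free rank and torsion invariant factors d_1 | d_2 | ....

Answer: M ≅ ℤ^2 ⊕ ℤ/5 ⊕ ℤ/10

Derivation:
rank_ℚ(R)=2; free=4−2=2
SNF(R) diag = [5, 10] → torsion [5, 10]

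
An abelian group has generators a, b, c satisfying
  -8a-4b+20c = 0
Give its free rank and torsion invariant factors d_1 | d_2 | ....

rank_ℚ(R)=1; free=3−1=2
SNF(R) diag = [4] → torsion [4]

Answer: M ≅ ℤ^2 ⊕ ℤ/4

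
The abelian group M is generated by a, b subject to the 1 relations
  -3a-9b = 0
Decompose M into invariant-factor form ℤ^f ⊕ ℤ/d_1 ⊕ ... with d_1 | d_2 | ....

Answer: M ≅ ℤ^1 ⊕ ℤ/3

Derivation:
rank_ℚ(R)=1; free=2−1=1
SNF(R) diag = [3] → torsion [3]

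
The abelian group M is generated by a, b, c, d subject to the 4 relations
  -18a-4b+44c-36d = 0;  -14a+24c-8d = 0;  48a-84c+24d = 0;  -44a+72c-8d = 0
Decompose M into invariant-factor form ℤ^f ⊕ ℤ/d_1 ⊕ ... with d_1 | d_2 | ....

rank_ℚ(R)=4; free=4−4=0
SNF(R) diag = [2, 4, 12, 24] → torsion [2, 4, 12, 24]

Answer: M ≅ ℤ/2 ⊕ ℤ/4 ⊕ ℤ/12 ⊕ ℤ/24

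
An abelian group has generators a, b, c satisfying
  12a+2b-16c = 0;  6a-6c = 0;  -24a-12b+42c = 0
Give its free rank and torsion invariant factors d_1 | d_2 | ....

rank_ℚ(R)=3; free=3−3=0
SNF(R) diag = [2, 6, 6] → torsion [2, 6, 6]

Answer: M ≅ ℤ/2 ⊕ ℤ/6 ⊕ ℤ/6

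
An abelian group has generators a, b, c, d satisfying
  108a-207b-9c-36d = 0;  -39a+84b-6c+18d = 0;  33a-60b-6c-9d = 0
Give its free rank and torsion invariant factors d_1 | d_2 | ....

rank_ℚ(R)=3; free=4−3=1
SNF(R) diag = [3, 9, 9] → torsion [3, 9, 9]

Answer: M ≅ ℤ^1 ⊕ ℤ/3 ⊕ ℤ/9 ⊕ ℤ/9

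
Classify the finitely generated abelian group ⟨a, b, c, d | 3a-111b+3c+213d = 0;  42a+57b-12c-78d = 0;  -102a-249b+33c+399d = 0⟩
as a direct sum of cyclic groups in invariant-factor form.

rank_ℚ(R)=3; free=4−3=1
SNF(R) diag = [3, 9, 27] → torsion [3, 9, 27]

Answer: M ≅ ℤ^1 ⊕ ℤ/3 ⊕ ℤ/9 ⊕ ℤ/27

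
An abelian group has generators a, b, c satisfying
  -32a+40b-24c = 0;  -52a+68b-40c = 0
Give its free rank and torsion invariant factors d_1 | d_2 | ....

rank_ℚ(R)=2; free=3−2=1
SNF(R) diag = [4, 8] → torsion [4, 8]

Answer: M ≅ ℤ^1 ⊕ ℤ/4 ⊕ ℤ/8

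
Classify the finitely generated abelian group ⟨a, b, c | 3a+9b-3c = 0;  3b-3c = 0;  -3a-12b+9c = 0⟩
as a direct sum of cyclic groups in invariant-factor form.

Answer: M ≅ ℤ/3 ⊕ ℤ/3 ⊕ ℤ/3

Derivation:
rank_ℚ(R)=3; free=3−3=0
SNF(R) diag = [3, 3, 3] → torsion [3, 3, 3]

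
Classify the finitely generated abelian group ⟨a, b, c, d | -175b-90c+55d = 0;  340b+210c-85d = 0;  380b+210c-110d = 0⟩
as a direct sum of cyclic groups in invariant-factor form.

Answer: M ≅ ℤ^1 ⊕ ℤ/5 ⊕ ℤ/15 ⊕ ℤ/30

Derivation:
rank_ℚ(R)=3; free=4−3=1
SNF(R) diag = [5, 15, 30] → torsion [5, 15, 30]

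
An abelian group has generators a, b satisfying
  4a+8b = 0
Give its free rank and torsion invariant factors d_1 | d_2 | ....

rank_ℚ(R)=1; free=2−1=1
SNF(R) diag = [4] → torsion [4]

Answer: M ≅ ℤ^1 ⊕ ℤ/4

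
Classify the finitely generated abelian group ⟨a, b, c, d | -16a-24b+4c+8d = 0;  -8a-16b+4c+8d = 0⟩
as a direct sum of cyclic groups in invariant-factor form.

rank_ℚ(R)=2; free=4−2=2
SNF(R) diag = [4, 8] → torsion [4, 8]

Answer: M ≅ ℤ^2 ⊕ ℤ/4 ⊕ ℤ/8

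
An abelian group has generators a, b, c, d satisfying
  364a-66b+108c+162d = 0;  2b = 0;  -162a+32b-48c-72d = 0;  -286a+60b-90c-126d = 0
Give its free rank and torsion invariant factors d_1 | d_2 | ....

Answer: M ≅ ℤ/2 ⊕ ℤ/2 ⊕ ℤ/6 ⊕ ℤ/18

Derivation:
rank_ℚ(R)=4; free=4−4=0
SNF(R) diag = [2, 2, 6, 18] → torsion [2, 2, 6, 18]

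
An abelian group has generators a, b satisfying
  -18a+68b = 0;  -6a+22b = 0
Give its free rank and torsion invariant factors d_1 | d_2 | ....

rank_ℚ(R)=2; free=2−2=0
SNF(R) diag = [2, 6] → torsion [2, 6]

Answer: M ≅ ℤ/2 ⊕ ℤ/6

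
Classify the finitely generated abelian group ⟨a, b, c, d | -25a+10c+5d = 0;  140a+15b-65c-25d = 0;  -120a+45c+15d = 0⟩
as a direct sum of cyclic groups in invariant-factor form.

rank_ℚ(R)=3; free=4−3=1
SNF(R) diag = [5, 15, 15] → torsion [5, 15, 15]

Answer: M ≅ ℤ^1 ⊕ ℤ/5 ⊕ ℤ/15 ⊕ ℤ/15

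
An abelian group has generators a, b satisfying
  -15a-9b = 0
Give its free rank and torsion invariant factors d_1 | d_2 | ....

rank_ℚ(R)=1; free=2−1=1
SNF(R) diag = [3] → torsion [3]

Answer: M ≅ ℤ^1 ⊕ ℤ/3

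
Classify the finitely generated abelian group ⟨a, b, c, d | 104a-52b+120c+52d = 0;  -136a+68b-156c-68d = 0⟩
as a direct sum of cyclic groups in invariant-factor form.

Answer: M ≅ ℤ^2 ⊕ ℤ/4 ⊕ ℤ/12

Derivation:
rank_ℚ(R)=2; free=4−2=2
SNF(R) diag = [4, 12] → torsion [4, 12]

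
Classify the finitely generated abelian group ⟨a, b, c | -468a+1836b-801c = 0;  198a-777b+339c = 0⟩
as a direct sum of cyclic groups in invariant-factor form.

Answer: M ≅ ℤ^1 ⊕ ℤ/3 ⊕ ℤ/9

Derivation:
rank_ℚ(R)=2; free=3−2=1
SNF(R) diag = [3, 9] → torsion [3, 9]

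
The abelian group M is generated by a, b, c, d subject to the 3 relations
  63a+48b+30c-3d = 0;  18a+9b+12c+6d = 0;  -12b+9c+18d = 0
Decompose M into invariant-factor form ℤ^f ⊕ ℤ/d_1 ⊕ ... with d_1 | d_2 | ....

rank_ℚ(R)=3; free=4−3=1
SNF(R) diag = [3, 3, 9] → torsion [3, 3, 9]

Answer: M ≅ ℤ^1 ⊕ ℤ/3 ⊕ ℤ/3 ⊕ ℤ/9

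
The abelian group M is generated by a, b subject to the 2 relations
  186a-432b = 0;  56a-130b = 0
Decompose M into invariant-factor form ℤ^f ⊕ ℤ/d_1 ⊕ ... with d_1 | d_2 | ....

rank_ℚ(R)=2; free=2−2=0
SNF(R) diag = [2, 6] → torsion [2, 6]

Answer: M ≅ ℤ/2 ⊕ ℤ/6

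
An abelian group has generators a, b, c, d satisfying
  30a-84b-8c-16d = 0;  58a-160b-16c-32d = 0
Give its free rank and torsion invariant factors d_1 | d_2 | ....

Answer: M ≅ ℤ^2 ⊕ ℤ/2 ⊕ ℤ/4

Derivation:
rank_ℚ(R)=2; free=4−2=2
SNF(R) diag = [2, 4] → torsion [2, 4]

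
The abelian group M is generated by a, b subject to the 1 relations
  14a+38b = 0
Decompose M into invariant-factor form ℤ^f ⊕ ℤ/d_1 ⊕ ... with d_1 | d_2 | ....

rank_ℚ(R)=1; free=2−1=1
SNF(R) diag = [2] → torsion [2]

Answer: M ≅ ℤ^1 ⊕ ℤ/2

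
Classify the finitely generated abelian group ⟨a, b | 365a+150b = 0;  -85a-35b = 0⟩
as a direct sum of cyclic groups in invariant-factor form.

Answer: M ≅ ℤ/5 ⊕ ℤ/5

Derivation:
rank_ℚ(R)=2; free=2−2=0
SNF(R) diag = [5, 5] → torsion [5, 5]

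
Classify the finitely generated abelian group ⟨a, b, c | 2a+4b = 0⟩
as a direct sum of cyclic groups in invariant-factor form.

rank_ℚ(R)=1; free=3−1=2
SNF(R) diag = [2] → torsion [2]

Answer: M ≅ ℤ^2 ⊕ ℤ/2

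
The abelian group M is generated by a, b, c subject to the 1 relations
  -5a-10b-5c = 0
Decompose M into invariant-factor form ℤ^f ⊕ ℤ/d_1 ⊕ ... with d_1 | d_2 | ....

Answer: M ≅ ℤ^2 ⊕ ℤ/5

Derivation:
rank_ℚ(R)=1; free=3−1=2
SNF(R) diag = [5] → torsion [5]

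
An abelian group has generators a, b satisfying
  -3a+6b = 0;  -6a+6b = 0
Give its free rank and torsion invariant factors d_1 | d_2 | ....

rank_ℚ(R)=2; free=2−2=0
SNF(R) diag = [3, 6] → torsion [3, 6]

Answer: M ≅ ℤ/3 ⊕ ℤ/6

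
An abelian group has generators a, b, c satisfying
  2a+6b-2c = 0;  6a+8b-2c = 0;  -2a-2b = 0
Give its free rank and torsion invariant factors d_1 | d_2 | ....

rank_ℚ(R)=3; free=3−3=0
SNF(R) diag = [2, 2, 2] → torsion [2, 2, 2]

Answer: M ≅ ℤ/2 ⊕ ℤ/2 ⊕ ℤ/2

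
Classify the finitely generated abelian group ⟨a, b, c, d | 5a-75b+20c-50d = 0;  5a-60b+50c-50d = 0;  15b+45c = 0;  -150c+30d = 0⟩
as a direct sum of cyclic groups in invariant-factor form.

Answer: M ≅ ℤ/5 ⊕ ℤ/15 ⊕ ℤ/15 ⊕ ℤ/30

Derivation:
rank_ℚ(R)=4; free=4−4=0
SNF(R) diag = [5, 15, 15, 30] → torsion [5, 15, 15, 30]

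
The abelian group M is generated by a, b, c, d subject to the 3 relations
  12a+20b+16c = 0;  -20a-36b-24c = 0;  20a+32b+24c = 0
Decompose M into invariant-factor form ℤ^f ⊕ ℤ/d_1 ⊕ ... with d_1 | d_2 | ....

rank_ℚ(R)=3; free=4−3=1
SNF(R) diag = [4, 4, 8] → torsion [4, 4, 8]

Answer: M ≅ ℤ^1 ⊕ ℤ/4 ⊕ ℤ/4 ⊕ ℤ/8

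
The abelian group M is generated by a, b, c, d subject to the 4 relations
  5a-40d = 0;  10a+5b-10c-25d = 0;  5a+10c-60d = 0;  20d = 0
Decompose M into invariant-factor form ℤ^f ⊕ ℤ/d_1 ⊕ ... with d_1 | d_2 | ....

rank_ℚ(R)=4; free=4−4=0
SNF(R) diag = [5, 5, 10, 20] → torsion [5, 5, 10, 20]

Answer: M ≅ ℤ/5 ⊕ ℤ/5 ⊕ ℤ/10 ⊕ ℤ/20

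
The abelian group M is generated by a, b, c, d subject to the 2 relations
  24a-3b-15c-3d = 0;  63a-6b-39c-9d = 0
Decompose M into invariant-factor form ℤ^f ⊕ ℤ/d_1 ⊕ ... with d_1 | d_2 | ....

Answer: M ≅ ℤ^2 ⊕ ℤ/3 ⊕ ℤ/3

Derivation:
rank_ℚ(R)=2; free=4−2=2
SNF(R) diag = [3, 3] → torsion [3, 3]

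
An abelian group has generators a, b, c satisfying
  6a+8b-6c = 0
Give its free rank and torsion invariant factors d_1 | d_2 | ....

Answer: M ≅ ℤ^2 ⊕ ℤ/2

Derivation:
rank_ℚ(R)=1; free=3−1=2
SNF(R) diag = [2] → torsion [2]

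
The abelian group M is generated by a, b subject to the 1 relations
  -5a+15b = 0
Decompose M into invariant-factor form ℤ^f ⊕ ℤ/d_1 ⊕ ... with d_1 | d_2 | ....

Answer: M ≅ ℤ^1 ⊕ ℤ/5

Derivation:
rank_ℚ(R)=1; free=2−1=1
SNF(R) diag = [5] → torsion [5]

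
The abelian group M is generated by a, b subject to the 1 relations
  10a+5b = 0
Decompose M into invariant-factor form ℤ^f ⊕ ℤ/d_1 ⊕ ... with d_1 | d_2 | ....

rank_ℚ(R)=1; free=2−1=1
SNF(R) diag = [5] → torsion [5]

Answer: M ≅ ℤ^1 ⊕ ℤ/5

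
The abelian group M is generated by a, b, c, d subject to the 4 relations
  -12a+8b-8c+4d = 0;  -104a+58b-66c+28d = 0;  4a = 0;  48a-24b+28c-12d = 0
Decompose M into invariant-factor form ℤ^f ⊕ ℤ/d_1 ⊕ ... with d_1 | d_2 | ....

Answer: M ≅ ℤ/2 ⊕ ℤ/4 ⊕ ℤ/4 ⊕ ℤ/4

Derivation:
rank_ℚ(R)=4; free=4−4=0
SNF(R) diag = [2, 4, 4, 4] → torsion [2, 4, 4, 4]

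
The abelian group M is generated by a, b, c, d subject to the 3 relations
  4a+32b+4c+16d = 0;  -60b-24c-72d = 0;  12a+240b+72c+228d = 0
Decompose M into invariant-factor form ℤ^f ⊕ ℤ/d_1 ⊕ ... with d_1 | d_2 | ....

rank_ℚ(R)=3; free=4−3=1
SNF(R) diag = [4, 12, 12] → torsion [4, 12, 12]

Answer: M ≅ ℤ^1 ⊕ ℤ/4 ⊕ ℤ/12 ⊕ ℤ/12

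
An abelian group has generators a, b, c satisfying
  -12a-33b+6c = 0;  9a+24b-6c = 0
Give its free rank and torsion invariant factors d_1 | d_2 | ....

Answer: M ≅ ℤ^1 ⊕ ℤ/3 ⊕ ℤ/3

Derivation:
rank_ℚ(R)=2; free=3−2=1
SNF(R) diag = [3, 3] → torsion [3, 3]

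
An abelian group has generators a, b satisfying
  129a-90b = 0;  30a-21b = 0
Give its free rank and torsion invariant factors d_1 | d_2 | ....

Answer: M ≅ ℤ/3 ⊕ ℤ/3

Derivation:
rank_ℚ(R)=2; free=2−2=0
SNF(R) diag = [3, 3] → torsion [3, 3]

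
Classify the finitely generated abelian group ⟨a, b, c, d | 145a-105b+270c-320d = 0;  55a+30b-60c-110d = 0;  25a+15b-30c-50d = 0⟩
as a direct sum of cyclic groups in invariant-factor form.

rank_ℚ(R)=3; free=4−3=1
SNF(R) diag = [5, 15, 30] → torsion [5, 15, 30]

Answer: M ≅ ℤ^1 ⊕ ℤ/5 ⊕ ℤ/15 ⊕ ℤ/30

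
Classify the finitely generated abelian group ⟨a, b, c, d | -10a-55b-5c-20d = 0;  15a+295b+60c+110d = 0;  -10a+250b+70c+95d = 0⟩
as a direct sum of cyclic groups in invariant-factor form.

Answer: M ≅ ℤ^1 ⊕ ℤ/5 ⊕ ℤ/5 ⊕ ℤ/15

Derivation:
rank_ℚ(R)=3; free=4−3=1
SNF(R) diag = [5, 5, 15] → torsion [5, 5, 15]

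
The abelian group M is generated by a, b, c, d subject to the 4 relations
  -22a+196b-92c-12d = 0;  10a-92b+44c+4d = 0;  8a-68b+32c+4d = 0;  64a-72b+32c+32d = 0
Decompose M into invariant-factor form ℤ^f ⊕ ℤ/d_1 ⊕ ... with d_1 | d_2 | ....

rank_ℚ(R)=4; free=4−4=0
SNF(R) diag = [2, 4, 8, 24] → torsion [2, 4, 8, 24]

Answer: M ≅ ℤ/2 ⊕ ℤ/4 ⊕ ℤ/8 ⊕ ℤ/24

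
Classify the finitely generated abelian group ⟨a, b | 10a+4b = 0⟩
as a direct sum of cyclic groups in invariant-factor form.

rank_ℚ(R)=1; free=2−1=1
SNF(R) diag = [2] → torsion [2]

Answer: M ≅ ℤ^1 ⊕ ℤ/2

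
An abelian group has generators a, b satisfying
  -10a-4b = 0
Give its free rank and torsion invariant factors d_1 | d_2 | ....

Answer: M ≅ ℤ^1 ⊕ ℤ/2

Derivation:
rank_ℚ(R)=1; free=2−1=1
SNF(R) diag = [2] → torsion [2]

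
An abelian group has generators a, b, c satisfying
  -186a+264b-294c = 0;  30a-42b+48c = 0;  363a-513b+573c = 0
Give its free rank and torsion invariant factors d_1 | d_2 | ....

Answer: M ≅ ℤ/3 ⊕ ℤ/6 ⊕ ℤ/18

Derivation:
rank_ℚ(R)=3; free=3−3=0
SNF(R) diag = [3, 6, 18] → torsion [3, 6, 18]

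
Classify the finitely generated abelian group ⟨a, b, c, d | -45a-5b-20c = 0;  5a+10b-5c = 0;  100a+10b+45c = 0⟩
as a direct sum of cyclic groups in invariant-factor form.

Answer: M ≅ ℤ^1 ⊕ ℤ/5 ⊕ ℤ/5 ⊕ ℤ/5

Derivation:
rank_ℚ(R)=3; free=4−3=1
SNF(R) diag = [5, 5, 5] → torsion [5, 5, 5]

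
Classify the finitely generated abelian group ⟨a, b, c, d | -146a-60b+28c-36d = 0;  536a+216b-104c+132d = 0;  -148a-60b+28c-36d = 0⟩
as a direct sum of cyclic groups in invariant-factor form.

rank_ℚ(R)=3; free=4−3=1
SNF(R) diag = [2, 4, 12] → torsion [2, 4, 12]

Answer: M ≅ ℤ^1 ⊕ ℤ/2 ⊕ ℤ/4 ⊕ ℤ/12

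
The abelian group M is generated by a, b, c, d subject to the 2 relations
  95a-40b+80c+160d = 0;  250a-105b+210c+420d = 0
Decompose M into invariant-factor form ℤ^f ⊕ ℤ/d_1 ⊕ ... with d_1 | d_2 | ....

rank_ℚ(R)=2; free=4−2=2
SNF(R) diag = [5, 5] → torsion [5, 5]

Answer: M ≅ ℤ^2 ⊕ ℤ/5 ⊕ ℤ/5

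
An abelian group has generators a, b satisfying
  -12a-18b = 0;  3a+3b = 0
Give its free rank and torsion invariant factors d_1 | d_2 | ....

Answer: M ≅ ℤ/3 ⊕ ℤ/6

Derivation:
rank_ℚ(R)=2; free=2−2=0
SNF(R) diag = [3, 6] → torsion [3, 6]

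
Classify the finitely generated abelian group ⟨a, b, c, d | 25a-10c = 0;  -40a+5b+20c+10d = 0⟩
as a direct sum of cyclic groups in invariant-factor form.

Answer: M ≅ ℤ^2 ⊕ ℤ/5 ⊕ ℤ/5

Derivation:
rank_ℚ(R)=2; free=4−2=2
SNF(R) diag = [5, 5] → torsion [5, 5]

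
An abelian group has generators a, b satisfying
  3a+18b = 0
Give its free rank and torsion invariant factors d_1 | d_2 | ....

rank_ℚ(R)=1; free=2−1=1
SNF(R) diag = [3] → torsion [3]

Answer: M ≅ ℤ^1 ⊕ ℤ/3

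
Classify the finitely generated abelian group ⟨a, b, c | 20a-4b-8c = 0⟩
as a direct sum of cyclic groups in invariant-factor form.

Answer: M ≅ ℤ^2 ⊕ ℤ/4

Derivation:
rank_ℚ(R)=1; free=3−1=2
SNF(R) diag = [4] → torsion [4]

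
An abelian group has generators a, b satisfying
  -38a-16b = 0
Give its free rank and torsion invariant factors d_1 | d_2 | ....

rank_ℚ(R)=1; free=2−1=1
SNF(R) diag = [2] → torsion [2]

Answer: M ≅ ℤ^1 ⊕ ℤ/2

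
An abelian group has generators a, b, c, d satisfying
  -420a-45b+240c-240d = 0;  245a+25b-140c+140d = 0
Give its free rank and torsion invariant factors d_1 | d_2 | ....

rank_ℚ(R)=2; free=4−2=2
SNF(R) diag = [5, 15] → torsion [5, 15]

Answer: M ≅ ℤ^2 ⊕ ℤ/5 ⊕ ℤ/15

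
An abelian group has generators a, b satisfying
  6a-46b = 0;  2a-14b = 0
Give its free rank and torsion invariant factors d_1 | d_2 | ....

Answer: M ≅ ℤ/2 ⊕ ℤ/4

Derivation:
rank_ℚ(R)=2; free=2−2=0
SNF(R) diag = [2, 4] → torsion [2, 4]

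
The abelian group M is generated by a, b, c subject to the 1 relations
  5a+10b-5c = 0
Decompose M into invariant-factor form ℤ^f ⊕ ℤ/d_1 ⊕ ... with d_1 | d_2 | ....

Answer: M ≅ ℤ^2 ⊕ ℤ/5

Derivation:
rank_ℚ(R)=1; free=3−1=2
SNF(R) diag = [5] → torsion [5]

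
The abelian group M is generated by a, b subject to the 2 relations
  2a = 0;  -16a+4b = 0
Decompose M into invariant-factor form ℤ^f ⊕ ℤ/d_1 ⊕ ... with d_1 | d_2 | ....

rank_ℚ(R)=2; free=2−2=0
SNF(R) diag = [2, 4] → torsion [2, 4]

Answer: M ≅ ℤ/2 ⊕ ℤ/4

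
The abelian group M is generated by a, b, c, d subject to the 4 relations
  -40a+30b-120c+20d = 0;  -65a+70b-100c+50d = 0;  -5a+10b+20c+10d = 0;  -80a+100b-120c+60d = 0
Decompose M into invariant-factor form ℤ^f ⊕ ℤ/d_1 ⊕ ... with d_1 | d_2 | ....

Answer: M ≅ ℤ/5 ⊕ ℤ/10 ⊕ ℤ/20 ⊕ ℤ/40

Derivation:
rank_ℚ(R)=4; free=4−4=0
SNF(R) diag = [5, 10, 20, 40] → torsion [5, 10, 20, 40]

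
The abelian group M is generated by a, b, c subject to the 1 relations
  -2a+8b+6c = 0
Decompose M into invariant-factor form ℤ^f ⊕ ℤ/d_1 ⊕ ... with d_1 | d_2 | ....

rank_ℚ(R)=1; free=3−1=2
SNF(R) diag = [2] → torsion [2]

Answer: M ≅ ℤ^2 ⊕ ℤ/2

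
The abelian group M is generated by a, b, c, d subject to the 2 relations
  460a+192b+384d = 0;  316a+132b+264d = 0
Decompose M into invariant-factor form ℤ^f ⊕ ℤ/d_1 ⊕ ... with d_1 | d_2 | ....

Answer: M ≅ ℤ^2 ⊕ ℤ/4 ⊕ ℤ/12

Derivation:
rank_ℚ(R)=2; free=4−2=2
SNF(R) diag = [4, 12] → torsion [4, 12]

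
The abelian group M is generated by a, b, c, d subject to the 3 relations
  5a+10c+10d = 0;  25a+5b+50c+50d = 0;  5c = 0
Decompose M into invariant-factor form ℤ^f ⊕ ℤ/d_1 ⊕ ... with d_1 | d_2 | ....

Answer: M ≅ ℤ^1 ⊕ ℤ/5 ⊕ ℤ/5 ⊕ ℤ/5

Derivation:
rank_ℚ(R)=3; free=4−3=1
SNF(R) diag = [5, 5, 5] → torsion [5, 5, 5]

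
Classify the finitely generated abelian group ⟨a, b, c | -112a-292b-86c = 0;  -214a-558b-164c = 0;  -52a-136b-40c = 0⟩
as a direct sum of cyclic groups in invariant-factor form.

Answer: M ≅ ℤ/2 ⊕ ℤ/2 ⊕ ℤ/4

Derivation:
rank_ℚ(R)=3; free=3−3=0
SNF(R) diag = [2, 2, 4] → torsion [2, 2, 4]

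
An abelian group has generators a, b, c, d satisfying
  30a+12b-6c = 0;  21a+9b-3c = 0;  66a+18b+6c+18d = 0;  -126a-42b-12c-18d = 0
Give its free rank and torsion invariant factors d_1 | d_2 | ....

Answer: M ≅ ℤ/3 ⊕ ℤ/6 ⊕ ℤ/18 ⊕ ℤ/18

Derivation:
rank_ℚ(R)=4; free=4−4=0
SNF(R) diag = [3, 6, 18, 18] → torsion [3, 6, 18, 18]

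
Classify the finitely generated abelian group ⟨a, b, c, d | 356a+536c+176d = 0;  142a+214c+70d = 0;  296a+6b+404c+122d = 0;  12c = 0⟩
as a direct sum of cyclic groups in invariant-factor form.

rank_ℚ(R)=4; free=4−4=0
SNF(R) diag = [2, 6, 12, 36] → torsion [2, 6, 12, 36]

Answer: M ≅ ℤ/2 ⊕ ℤ/6 ⊕ ℤ/12 ⊕ ℤ/36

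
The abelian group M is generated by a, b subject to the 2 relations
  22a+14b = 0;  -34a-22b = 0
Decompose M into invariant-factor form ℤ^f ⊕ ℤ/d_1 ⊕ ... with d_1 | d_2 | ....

Answer: M ≅ ℤ/2 ⊕ ℤ/4

Derivation:
rank_ℚ(R)=2; free=2−2=0
SNF(R) diag = [2, 4] → torsion [2, 4]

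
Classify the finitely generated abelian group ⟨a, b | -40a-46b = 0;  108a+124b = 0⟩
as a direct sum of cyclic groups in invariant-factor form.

rank_ℚ(R)=2; free=2−2=0
SNF(R) diag = [2, 4] → torsion [2, 4]

Answer: M ≅ ℤ/2 ⊕ ℤ/4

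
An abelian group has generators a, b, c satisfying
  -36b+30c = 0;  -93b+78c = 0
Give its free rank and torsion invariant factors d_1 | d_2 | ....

Answer: M ≅ ℤ^1 ⊕ ℤ/3 ⊕ ℤ/6

Derivation:
rank_ℚ(R)=2; free=3−2=1
SNF(R) diag = [3, 6] → torsion [3, 6]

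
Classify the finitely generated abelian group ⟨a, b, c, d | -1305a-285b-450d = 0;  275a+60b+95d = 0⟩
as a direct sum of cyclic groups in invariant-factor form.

Answer: M ≅ ℤ^2 ⊕ ℤ/5 ⊕ ℤ/15

Derivation:
rank_ℚ(R)=2; free=4−2=2
SNF(R) diag = [5, 15] → torsion [5, 15]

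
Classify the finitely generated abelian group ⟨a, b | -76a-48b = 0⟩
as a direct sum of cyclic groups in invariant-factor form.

Answer: M ≅ ℤ^1 ⊕ ℤ/4

Derivation:
rank_ℚ(R)=1; free=2−1=1
SNF(R) diag = [4] → torsion [4]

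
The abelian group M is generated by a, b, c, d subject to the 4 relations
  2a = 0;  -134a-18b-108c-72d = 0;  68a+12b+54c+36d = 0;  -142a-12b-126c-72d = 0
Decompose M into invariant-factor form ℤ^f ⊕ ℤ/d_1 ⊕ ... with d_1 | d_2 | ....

rank_ℚ(R)=4; free=4−4=0
SNF(R) diag = [2, 6, 18, 36] → torsion [2, 6, 18, 36]

Answer: M ≅ ℤ/2 ⊕ ℤ/6 ⊕ ℤ/18 ⊕ ℤ/36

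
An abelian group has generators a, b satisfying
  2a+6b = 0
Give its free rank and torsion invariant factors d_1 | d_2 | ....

rank_ℚ(R)=1; free=2−1=1
SNF(R) diag = [2] → torsion [2]

Answer: M ≅ ℤ^1 ⊕ ℤ/2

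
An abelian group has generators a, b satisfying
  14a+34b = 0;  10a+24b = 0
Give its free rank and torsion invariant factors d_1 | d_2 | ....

Answer: M ≅ ℤ/2 ⊕ ℤ/2

Derivation:
rank_ℚ(R)=2; free=2−2=0
SNF(R) diag = [2, 2] → torsion [2, 2]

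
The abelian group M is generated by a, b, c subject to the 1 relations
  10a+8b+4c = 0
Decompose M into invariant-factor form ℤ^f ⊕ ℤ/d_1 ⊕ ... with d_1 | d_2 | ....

Answer: M ≅ ℤ^2 ⊕ ℤ/2

Derivation:
rank_ℚ(R)=1; free=3−1=2
SNF(R) diag = [2] → torsion [2]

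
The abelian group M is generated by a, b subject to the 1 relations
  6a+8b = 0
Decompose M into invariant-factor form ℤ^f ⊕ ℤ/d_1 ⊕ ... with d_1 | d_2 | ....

rank_ℚ(R)=1; free=2−1=1
SNF(R) diag = [2] → torsion [2]

Answer: M ≅ ℤ^1 ⊕ ℤ/2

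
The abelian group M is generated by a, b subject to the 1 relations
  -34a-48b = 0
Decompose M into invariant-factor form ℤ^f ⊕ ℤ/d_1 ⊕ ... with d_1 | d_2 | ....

Answer: M ≅ ℤ^1 ⊕ ℤ/2

Derivation:
rank_ℚ(R)=1; free=2−1=1
SNF(R) diag = [2] → torsion [2]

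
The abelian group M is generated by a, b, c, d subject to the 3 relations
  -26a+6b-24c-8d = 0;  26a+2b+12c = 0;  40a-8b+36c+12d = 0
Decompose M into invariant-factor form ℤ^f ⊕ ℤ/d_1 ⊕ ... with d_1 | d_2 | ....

Answer: M ≅ ℤ^1 ⊕ ℤ/2 ⊕ ℤ/4 ⊕ ℤ/12

Derivation:
rank_ℚ(R)=3; free=4−3=1
SNF(R) diag = [2, 4, 12] → torsion [2, 4, 12]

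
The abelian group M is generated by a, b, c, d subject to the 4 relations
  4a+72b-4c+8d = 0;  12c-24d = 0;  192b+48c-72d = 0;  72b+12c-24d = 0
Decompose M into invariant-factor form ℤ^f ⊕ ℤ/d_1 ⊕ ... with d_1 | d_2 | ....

Answer: M ≅ ℤ/4 ⊕ ℤ/12 ⊕ ℤ/24 ⊕ ℤ/72

Derivation:
rank_ℚ(R)=4; free=4−4=0
SNF(R) diag = [4, 12, 24, 72] → torsion [4, 12, 24, 72]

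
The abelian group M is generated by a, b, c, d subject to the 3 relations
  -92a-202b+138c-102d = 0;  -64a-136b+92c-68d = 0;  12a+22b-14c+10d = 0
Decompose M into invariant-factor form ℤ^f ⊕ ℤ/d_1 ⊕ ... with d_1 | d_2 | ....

rank_ℚ(R)=3; free=4−3=1
SNF(R) diag = [2, 4, 8] → torsion [2, 4, 8]

Answer: M ≅ ℤ^1 ⊕ ℤ/2 ⊕ ℤ/4 ⊕ ℤ/8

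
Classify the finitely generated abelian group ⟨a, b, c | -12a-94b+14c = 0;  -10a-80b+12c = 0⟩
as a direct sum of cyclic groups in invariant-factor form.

Answer: M ≅ ℤ^1 ⊕ ℤ/2 ⊕ ℤ/2

Derivation:
rank_ℚ(R)=2; free=3−2=1
SNF(R) diag = [2, 2] → torsion [2, 2]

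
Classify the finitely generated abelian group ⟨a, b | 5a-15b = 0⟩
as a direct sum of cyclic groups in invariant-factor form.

rank_ℚ(R)=1; free=2−1=1
SNF(R) diag = [5] → torsion [5]

Answer: M ≅ ℤ^1 ⊕ ℤ/5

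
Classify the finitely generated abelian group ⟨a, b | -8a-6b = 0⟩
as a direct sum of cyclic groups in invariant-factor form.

rank_ℚ(R)=1; free=2−1=1
SNF(R) diag = [2] → torsion [2]

Answer: M ≅ ℤ^1 ⊕ ℤ/2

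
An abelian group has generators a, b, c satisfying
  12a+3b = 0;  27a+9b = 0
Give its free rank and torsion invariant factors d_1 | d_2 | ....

rank_ℚ(R)=2; free=3−2=1
SNF(R) diag = [3, 9] → torsion [3, 9]

Answer: M ≅ ℤ^1 ⊕ ℤ/3 ⊕ ℤ/9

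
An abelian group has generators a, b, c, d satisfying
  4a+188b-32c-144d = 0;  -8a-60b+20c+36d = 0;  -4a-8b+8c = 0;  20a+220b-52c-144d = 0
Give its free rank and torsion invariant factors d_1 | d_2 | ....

rank_ℚ(R)=4; free=4−4=0
SNF(R) diag = [4, 4, 12, 36] → torsion [4, 4, 12, 36]

Answer: M ≅ ℤ/4 ⊕ ℤ/4 ⊕ ℤ/12 ⊕ ℤ/36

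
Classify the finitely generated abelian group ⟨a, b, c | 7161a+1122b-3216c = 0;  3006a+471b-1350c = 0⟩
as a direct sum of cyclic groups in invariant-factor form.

Answer: M ≅ ℤ^1 ⊕ ℤ/3 ⊕ ℤ/3

Derivation:
rank_ℚ(R)=2; free=3−2=1
SNF(R) diag = [3, 3] → torsion [3, 3]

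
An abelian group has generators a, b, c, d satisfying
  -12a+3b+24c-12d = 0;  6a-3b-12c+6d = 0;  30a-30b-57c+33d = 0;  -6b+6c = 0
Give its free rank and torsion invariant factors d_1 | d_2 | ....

rank_ℚ(R)=4; free=4−4=0
SNF(R) diag = [3, 3, 6, 6] → torsion [3, 3, 6, 6]

Answer: M ≅ ℤ/3 ⊕ ℤ/3 ⊕ ℤ/6 ⊕ ℤ/6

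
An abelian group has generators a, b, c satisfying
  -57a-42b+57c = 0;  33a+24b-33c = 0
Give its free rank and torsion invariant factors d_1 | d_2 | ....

Answer: M ≅ ℤ^1 ⊕ ℤ/3 ⊕ ℤ/6

Derivation:
rank_ℚ(R)=2; free=3−2=1
SNF(R) diag = [3, 6] → torsion [3, 6]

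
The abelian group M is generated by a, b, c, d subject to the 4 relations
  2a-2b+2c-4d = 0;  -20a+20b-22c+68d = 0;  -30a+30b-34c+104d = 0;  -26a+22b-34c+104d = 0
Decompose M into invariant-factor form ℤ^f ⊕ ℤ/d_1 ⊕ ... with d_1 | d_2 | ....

Answer: M ≅ ℤ/2 ⊕ ℤ/2 ⊕ ℤ/4 ⊕ ℤ/12

Derivation:
rank_ℚ(R)=4; free=4−4=0
SNF(R) diag = [2, 2, 4, 12] → torsion [2, 2, 4, 12]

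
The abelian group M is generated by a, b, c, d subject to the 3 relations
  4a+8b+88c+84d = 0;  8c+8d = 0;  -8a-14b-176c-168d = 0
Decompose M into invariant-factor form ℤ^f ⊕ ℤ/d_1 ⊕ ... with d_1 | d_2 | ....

rank_ℚ(R)=3; free=4−3=1
SNF(R) diag = [2, 4, 8] → torsion [2, 4, 8]

Answer: M ≅ ℤ^1 ⊕ ℤ/2 ⊕ ℤ/4 ⊕ ℤ/8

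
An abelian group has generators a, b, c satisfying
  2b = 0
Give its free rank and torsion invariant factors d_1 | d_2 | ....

rank_ℚ(R)=1; free=3−1=2
SNF(R) diag = [2] → torsion [2]

Answer: M ≅ ℤ^2 ⊕ ℤ/2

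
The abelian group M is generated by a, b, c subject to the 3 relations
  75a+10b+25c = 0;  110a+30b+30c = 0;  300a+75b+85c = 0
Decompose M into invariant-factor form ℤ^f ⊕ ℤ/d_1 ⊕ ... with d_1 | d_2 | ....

rank_ℚ(R)=3; free=3−3=0
SNF(R) diag = [5, 5, 10] → torsion [5, 5, 10]

Answer: M ≅ ℤ/5 ⊕ ℤ/5 ⊕ ℤ/10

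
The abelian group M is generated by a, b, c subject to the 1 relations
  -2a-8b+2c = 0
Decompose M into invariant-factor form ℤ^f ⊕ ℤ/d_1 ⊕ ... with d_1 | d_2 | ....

rank_ℚ(R)=1; free=3−1=2
SNF(R) diag = [2] → torsion [2]

Answer: M ≅ ℤ^2 ⊕ ℤ/2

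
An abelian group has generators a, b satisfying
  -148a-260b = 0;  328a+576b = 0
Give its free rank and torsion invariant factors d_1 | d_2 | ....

Answer: M ≅ ℤ/4 ⊕ ℤ/8

Derivation:
rank_ℚ(R)=2; free=2−2=0
SNF(R) diag = [4, 8] → torsion [4, 8]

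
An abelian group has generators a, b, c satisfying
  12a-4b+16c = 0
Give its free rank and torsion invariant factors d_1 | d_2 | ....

Answer: M ≅ ℤ^2 ⊕ ℤ/4

Derivation:
rank_ℚ(R)=1; free=3−1=2
SNF(R) diag = [4] → torsion [4]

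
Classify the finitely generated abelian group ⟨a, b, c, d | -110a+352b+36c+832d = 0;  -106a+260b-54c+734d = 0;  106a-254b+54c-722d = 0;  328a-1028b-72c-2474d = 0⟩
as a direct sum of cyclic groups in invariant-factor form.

rank_ℚ(R)=4; free=4−4=0
SNF(R) diag = [2, 6, 18, 54] → torsion [2, 6, 18, 54]

Answer: M ≅ ℤ/2 ⊕ ℤ/6 ⊕ ℤ/18 ⊕ ℤ/54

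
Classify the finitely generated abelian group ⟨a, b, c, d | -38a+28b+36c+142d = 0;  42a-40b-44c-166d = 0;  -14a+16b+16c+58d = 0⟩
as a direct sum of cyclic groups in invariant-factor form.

Answer: M ≅ ℤ^1 ⊕ ℤ/2 ⊕ ℤ/4 ⊕ ℤ/4

Derivation:
rank_ℚ(R)=3; free=4−3=1
SNF(R) diag = [2, 4, 4] → torsion [2, 4, 4]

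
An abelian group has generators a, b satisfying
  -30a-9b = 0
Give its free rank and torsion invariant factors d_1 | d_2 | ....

Answer: M ≅ ℤ^1 ⊕ ℤ/3

Derivation:
rank_ℚ(R)=1; free=2−1=1
SNF(R) diag = [3] → torsion [3]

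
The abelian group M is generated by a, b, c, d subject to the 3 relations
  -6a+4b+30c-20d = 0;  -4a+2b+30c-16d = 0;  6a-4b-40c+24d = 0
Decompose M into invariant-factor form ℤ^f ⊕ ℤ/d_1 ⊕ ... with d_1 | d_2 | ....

Answer: M ≅ ℤ^1 ⊕ ℤ/2 ⊕ ℤ/2 ⊕ ℤ/2

Derivation:
rank_ℚ(R)=3; free=4−3=1
SNF(R) diag = [2, 2, 2] → torsion [2, 2, 2]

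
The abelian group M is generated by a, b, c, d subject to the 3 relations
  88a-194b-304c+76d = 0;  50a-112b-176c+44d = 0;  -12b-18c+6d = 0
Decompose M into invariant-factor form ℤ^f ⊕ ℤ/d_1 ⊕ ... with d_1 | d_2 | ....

Answer: M ≅ ℤ^1 ⊕ ℤ/2 ⊕ ℤ/6 ⊕ ℤ/6

Derivation:
rank_ℚ(R)=3; free=4−3=1
SNF(R) diag = [2, 6, 6] → torsion [2, 6, 6]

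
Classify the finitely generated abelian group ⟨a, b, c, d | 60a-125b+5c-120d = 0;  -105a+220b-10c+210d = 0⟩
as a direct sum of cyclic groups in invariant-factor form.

rank_ℚ(R)=2; free=4−2=2
SNF(R) diag = [5, 15] → torsion [5, 15]

Answer: M ≅ ℤ^2 ⊕ ℤ/5 ⊕ ℤ/15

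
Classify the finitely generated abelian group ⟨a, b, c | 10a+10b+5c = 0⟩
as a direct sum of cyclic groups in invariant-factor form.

Answer: M ≅ ℤ^2 ⊕ ℤ/5

Derivation:
rank_ℚ(R)=1; free=3−1=2
SNF(R) diag = [5] → torsion [5]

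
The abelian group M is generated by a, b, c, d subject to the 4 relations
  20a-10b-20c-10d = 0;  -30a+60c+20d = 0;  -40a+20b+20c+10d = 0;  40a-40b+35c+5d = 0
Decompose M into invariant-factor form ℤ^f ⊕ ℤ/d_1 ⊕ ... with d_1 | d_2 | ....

Answer: M ≅ ℤ/5 ⊕ ℤ/10 ⊕ ℤ/10 ⊕ ℤ/10

Derivation:
rank_ℚ(R)=4; free=4−4=0
SNF(R) diag = [5, 10, 10, 10] → torsion [5, 10, 10, 10]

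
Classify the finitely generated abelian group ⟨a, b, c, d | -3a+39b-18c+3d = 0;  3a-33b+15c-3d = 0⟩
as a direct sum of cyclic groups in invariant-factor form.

Answer: M ≅ ℤ^2 ⊕ ℤ/3 ⊕ ℤ/3

Derivation:
rank_ℚ(R)=2; free=4−2=2
SNF(R) diag = [3, 3] → torsion [3, 3]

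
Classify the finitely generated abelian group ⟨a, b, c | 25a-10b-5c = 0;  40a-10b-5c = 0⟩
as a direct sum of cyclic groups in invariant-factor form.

Answer: M ≅ ℤ^1 ⊕ ℤ/5 ⊕ ℤ/15

Derivation:
rank_ℚ(R)=2; free=3−2=1
SNF(R) diag = [5, 15] → torsion [5, 15]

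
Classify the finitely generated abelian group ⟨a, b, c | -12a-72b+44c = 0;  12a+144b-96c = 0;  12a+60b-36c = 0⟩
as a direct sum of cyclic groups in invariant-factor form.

Answer: M ≅ ℤ/4 ⊕ ℤ/12 ⊕ ℤ/12

Derivation:
rank_ℚ(R)=3; free=3−3=0
SNF(R) diag = [4, 12, 12] → torsion [4, 12, 12]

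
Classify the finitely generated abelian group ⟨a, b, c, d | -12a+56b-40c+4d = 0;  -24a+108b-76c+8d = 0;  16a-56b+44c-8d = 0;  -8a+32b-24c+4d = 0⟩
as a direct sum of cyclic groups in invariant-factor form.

rank_ℚ(R)=4; free=4−4=0
SNF(R) diag = [4, 4, 4, 4] → torsion [4, 4, 4, 4]

Answer: M ≅ ℤ/4 ⊕ ℤ/4 ⊕ ℤ/4 ⊕ ℤ/4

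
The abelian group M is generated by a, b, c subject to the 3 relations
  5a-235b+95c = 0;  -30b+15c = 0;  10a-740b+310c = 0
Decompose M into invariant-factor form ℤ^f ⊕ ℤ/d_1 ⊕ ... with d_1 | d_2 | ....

rank_ℚ(R)=3; free=3−3=0
SNF(R) diag = [5, 15, 30] → torsion [5, 15, 30]

Answer: M ≅ ℤ/5 ⊕ ℤ/15 ⊕ ℤ/30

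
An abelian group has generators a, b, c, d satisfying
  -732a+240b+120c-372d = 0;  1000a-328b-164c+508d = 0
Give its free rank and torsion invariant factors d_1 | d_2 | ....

rank_ℚ(R)=2; free=4−2=2
SNF(R) diag = [4, 12] → torsion [4, 12]

Answer: M ≅ ℤ^2 ⊕ ℤ/4 ⊕ ℤ/12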